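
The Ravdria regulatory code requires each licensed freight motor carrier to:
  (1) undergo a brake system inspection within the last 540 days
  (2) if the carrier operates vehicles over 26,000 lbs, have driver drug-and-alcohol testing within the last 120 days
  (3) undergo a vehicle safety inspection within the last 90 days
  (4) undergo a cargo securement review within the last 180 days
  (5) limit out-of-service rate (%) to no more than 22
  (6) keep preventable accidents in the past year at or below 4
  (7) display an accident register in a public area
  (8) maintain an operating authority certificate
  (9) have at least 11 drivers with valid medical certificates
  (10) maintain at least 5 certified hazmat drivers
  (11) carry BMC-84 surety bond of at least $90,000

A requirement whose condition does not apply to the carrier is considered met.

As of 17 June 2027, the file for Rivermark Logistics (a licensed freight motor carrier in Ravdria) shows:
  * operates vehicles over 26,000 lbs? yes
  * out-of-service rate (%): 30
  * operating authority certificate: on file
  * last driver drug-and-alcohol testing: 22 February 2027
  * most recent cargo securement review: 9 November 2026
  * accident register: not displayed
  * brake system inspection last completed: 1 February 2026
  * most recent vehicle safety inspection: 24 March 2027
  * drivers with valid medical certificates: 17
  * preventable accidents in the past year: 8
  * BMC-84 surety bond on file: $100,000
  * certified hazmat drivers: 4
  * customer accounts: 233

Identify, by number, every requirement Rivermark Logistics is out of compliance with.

1. brake system inspection 501 days ago vs limit 540 → met
2. condition 'operates vehicles over 26,000 lbs' holds; driver drug-and-alcohol testing 115 days ago vs limit 120 → met
3. vehicle safety inspection 85 days ago vs limit 90 → met
4. cargo securement review 220 days ago vs limit 180 → not met
5. out-of-service rate (%) 30 > 22 → not met
6. preventable accidents in the past year 8 > 4 → not met
7. accident register absent → not met
8. operating authority certificate present → met
9. drivers with valid medical certificates 17 ≥ 11 → met
10. certified hazmat drivers 4 < 5 → not met
11. BMC-84 surety bond $100,000 ≥ $90,000 → met
Not met: 4, 5, 6, 7, 10

4, 5, 6, 7, 10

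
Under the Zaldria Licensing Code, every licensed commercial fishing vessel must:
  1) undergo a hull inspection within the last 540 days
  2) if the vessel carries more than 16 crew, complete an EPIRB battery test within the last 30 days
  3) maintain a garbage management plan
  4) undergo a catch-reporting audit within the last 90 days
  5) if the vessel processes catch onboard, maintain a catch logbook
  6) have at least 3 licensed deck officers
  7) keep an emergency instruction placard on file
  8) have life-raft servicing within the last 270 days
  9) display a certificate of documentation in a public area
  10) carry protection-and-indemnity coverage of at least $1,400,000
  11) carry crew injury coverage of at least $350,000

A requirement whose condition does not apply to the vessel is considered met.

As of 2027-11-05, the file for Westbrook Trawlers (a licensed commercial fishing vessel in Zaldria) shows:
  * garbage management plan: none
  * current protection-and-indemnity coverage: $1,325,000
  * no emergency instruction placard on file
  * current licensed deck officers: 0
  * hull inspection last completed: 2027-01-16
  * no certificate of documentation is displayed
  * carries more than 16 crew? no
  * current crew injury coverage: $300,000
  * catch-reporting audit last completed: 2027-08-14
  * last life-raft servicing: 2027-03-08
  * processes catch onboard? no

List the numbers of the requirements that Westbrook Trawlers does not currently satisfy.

3, 6, 7, 9, 10, 11

1. hull inspection 293 days ago vs limit 540 → met
2. condition 'carries more than 16 crew' does not hold → requirement n/a → met
3. garbage management plan absent → not met
4. catch-reporting audit 83 days ago vs limit 90 → met
5. condition 'processes catch onboard' does not hold → requirement n/a → met
6. licensed deck officers 0 < 3 → not met
7. emergency instruction placard absent → not met
8. life-raft servicing 242 days ago vs limit 270 → met
9. certificate of documentation absent → not met
10. protection-and-indemnity coverage $1,325,000 < $1,400,000 → not met
11. crew injury coverage $300,000 < $350,000 → not met
Not met: 3, 6, 7, 9, 10, 11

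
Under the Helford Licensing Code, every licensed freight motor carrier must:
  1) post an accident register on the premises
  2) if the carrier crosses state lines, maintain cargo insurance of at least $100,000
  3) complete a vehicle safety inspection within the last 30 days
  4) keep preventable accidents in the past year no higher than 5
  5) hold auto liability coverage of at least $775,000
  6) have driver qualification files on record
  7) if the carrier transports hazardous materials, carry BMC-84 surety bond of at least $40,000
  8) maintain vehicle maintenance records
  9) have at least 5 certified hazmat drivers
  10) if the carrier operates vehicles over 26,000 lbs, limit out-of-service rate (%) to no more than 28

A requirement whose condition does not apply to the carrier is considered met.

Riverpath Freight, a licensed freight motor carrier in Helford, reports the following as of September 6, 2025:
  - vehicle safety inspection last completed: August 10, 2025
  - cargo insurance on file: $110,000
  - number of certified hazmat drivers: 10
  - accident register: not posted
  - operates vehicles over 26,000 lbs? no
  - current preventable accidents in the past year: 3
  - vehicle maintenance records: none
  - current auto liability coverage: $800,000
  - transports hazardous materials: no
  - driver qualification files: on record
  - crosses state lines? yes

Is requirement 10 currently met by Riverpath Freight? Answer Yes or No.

Yes

10. condition 'operates vehicles over 26,000 lbs' does not hold → requirement n/a → met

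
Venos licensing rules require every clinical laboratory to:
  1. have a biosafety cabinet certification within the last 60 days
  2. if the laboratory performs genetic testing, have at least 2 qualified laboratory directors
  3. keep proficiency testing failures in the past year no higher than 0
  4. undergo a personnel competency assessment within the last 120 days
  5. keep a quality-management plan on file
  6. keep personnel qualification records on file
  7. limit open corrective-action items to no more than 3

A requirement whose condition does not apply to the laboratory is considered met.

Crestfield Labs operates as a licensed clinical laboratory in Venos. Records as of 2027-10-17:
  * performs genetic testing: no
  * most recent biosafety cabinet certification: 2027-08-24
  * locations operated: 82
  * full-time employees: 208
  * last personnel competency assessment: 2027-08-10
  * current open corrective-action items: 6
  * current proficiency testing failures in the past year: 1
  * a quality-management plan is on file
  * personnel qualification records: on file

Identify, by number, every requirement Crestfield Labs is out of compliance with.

3, 7

1. biosafety cabinet certification 54 days ago vs limit 60 → met
2. condition 'performs genetic testing' does not hold → requirement n/a → met
3. proficiency testing failures in the past year 1 > 0 → not met
4. personnel competency assessment 68 days ago vs limit 120 → met
5. quality-management plan present → met
6. personnel qualification records present → met
7. open corrective-action items 6 > 3 → not met
Not met: 3, 7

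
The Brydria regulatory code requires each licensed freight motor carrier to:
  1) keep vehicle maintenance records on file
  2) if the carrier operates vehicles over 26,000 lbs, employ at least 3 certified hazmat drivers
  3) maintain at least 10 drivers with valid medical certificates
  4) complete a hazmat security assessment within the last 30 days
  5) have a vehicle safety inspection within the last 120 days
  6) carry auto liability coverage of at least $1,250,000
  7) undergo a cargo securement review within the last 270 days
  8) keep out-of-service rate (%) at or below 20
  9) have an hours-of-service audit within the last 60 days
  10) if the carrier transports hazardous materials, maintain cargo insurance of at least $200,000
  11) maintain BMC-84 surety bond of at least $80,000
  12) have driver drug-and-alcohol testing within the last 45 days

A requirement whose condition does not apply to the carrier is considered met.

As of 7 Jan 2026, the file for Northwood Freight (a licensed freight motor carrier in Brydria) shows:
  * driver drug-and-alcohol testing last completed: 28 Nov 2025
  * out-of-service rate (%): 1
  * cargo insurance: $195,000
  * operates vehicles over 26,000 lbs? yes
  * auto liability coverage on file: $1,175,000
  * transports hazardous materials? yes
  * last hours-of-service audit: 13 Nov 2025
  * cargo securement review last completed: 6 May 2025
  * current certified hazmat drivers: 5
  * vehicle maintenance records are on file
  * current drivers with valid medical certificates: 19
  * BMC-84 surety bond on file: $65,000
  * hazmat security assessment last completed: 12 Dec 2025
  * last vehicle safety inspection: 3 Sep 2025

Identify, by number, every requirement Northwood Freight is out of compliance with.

1. vehicle maintenance records present → met
2. condition 'operates vehicles over 26,000 lbs' holds; certified hazmat drivers 5 ≥ 3 → met
3. drivers with valid medical certificates 19 ≥ 10 → met
4. hazmat security assessment 26 days ago vs limit 30 → met
5. vehicle safety inspection 126 days ago vs limit 120 → not met
6. auto liability coverage $1,175,000 < $1,250,000 → not met
7. cargo securement review 246 days ago vs limit 270 → met
8. out-of-service rate (%) 1 ≤ 20 → met
9. hours-of-service audit 55 days ago vs limit 60 → met
10. condition 'transports hazardous materials' holds; cargo insurance $195,000 < $200,000 → not met
11. BMC-84 surety bond $65,000 < $80,000 → not met
12. driver drug-and-alcohol testing 40 days ago vs limit 45 → met
Not met: 5, 6, 10, 11

5, 6, 10, 11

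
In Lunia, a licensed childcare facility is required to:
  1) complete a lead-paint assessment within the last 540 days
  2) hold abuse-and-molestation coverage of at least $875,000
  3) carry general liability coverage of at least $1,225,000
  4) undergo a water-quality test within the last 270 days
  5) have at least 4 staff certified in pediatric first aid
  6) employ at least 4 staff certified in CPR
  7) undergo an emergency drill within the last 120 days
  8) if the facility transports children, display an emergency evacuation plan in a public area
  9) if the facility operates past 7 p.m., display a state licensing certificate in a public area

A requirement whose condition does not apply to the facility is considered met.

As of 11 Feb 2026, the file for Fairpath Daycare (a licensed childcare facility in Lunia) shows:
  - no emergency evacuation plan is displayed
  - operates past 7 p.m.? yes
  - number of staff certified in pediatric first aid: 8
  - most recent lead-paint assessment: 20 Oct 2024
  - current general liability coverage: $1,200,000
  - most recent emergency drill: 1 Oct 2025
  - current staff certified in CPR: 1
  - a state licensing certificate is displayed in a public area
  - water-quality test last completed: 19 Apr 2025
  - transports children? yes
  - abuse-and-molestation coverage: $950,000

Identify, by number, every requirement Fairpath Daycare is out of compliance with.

1. lead-paint assessment 479 days ago vs limit 540 → met
2. abuse-and-molestation coverage $950,000 ≥ $875,000 → met
3. general liability coverage $1,200,000 < $1,225,000 → not met
4. water-quality test 298 days ago vs limit 270 → not met
5. staff certified in pediatric first aid 8 ≥ 4 → met
6. staff certified in CPR 1 < 4 → not met
7. emergency drill 133 days ago vs limit 120 → not met
8. condition 'transports children' holds; emergency evacuation plan absent → not met
9. condition 'operates past 7 p.m.' holds; state licensing certificate present → met
Not met: 3, 4, 6, 7, 8

3, 4, 6, 7, 8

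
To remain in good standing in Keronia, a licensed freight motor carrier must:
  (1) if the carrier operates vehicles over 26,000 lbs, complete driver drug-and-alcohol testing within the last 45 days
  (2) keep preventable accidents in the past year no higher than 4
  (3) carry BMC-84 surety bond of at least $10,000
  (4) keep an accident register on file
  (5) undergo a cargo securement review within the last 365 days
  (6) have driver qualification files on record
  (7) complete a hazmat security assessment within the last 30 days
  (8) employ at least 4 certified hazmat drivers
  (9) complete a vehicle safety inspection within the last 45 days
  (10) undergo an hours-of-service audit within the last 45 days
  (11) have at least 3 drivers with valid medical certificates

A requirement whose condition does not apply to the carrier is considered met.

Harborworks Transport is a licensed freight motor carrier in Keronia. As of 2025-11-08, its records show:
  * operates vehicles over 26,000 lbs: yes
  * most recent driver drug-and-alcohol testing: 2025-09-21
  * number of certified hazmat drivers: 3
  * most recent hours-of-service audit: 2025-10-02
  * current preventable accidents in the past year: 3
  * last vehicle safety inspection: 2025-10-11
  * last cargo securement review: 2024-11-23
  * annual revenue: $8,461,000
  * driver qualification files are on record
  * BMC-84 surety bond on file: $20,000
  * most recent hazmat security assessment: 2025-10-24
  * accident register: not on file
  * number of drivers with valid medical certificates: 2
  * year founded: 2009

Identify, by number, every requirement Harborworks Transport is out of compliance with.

1, 4, 8, 11

1. condition 'operates vehicles over 26,000 lbs' holds; driver drug-and-alcohol testing 48 days ago vs limit 45 → not met
2. preventable accidents in the past year 3 ≤ 4 → met
3. BMC-84 surety bond $20,000 ≥ $10,000 → met
4. accident register absent → not met
5. cargo securement review 350 days ago vs limit 365 → met
6. driver qualification files present → met
7. hazmat security assessment 15 days ago vs limit 30 → met
8. certified hazmat drivers 3 < 4 → not met
9. vehicle safety inspection 28 days ago vs limit 45 → met
10. hours-of-service audit 37 days ago vs limit 45 → met
11. drivers with valid medical certificates 2 < 3 → not met
Not met: 1, 4, 8, 11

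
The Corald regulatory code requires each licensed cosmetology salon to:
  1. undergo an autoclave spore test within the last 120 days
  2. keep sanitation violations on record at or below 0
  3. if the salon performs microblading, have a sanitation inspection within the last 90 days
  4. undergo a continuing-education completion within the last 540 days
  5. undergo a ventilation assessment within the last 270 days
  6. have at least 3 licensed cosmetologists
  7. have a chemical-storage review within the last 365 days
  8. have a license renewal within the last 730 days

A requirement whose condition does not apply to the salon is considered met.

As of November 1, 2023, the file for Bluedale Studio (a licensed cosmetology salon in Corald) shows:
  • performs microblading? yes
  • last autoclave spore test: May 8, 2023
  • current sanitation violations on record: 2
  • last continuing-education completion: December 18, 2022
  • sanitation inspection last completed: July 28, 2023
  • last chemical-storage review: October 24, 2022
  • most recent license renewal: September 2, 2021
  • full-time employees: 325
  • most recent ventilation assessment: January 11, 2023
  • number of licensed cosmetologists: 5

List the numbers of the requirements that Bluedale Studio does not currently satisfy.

1. autoclave spore test 177 days ago vs limit 120 → not met
2. sanitation violations on record 2 > 0 → not met
3. condition 'performs microblading' holds; sanitation inspection 96 days ago vs limit 90 → not met
4. continuing-education completion 318 days ago vs limit 540 → met
5. ventilation assessment 294 days ago vs limit 270 → not met
6. licensed cosmetologists 5 ≥ 3 → met
7. chemical-storage review 373 days ago vs limit 365 → not met
8. license renewal 790 days ago vs limit 730 → not met
Not met: 1, 2, 3, 5, 7, 8

1, 2, 3, 5, 7, 8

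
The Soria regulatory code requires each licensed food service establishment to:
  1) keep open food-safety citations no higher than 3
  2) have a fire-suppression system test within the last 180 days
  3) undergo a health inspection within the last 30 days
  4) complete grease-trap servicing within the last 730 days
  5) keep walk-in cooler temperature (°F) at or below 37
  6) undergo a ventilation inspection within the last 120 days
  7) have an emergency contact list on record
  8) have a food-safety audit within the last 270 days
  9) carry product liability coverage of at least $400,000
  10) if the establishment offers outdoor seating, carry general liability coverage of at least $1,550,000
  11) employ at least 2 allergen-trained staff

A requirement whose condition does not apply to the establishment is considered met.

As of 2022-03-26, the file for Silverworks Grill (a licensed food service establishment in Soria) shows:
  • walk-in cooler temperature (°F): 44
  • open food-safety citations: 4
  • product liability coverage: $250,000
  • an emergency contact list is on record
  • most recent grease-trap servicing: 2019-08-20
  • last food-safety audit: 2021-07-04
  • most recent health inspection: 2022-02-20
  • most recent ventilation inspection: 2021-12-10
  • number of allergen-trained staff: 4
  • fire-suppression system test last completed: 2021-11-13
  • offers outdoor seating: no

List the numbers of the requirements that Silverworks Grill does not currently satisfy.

1. open food-safety citations 4 > 3 → not met
2. fire-suppression system test 133 days ago vs limit 180 → met
3. health inspection 34 days ago vs limit 30 → not met
4. grease-trap servicing 949 days ago vs limit 730 → not met
5. walk-in cooler temperature (°F) 44 > 37 → not met
6. ventilation inspection 106 days ago vs limit 120 → met
7. emergency contact list present → met
8. food-safety audit 265 days ago vs limit 270 → met
9. product liability coverage $250,000 < $400,000 → not met
10. condition 'offers outdoor seating' does not hold → requirement n/a → met
11. allergen-trained staff 4 ≥ 2 → met
Not met: 1, 3, 4, 5, 9

1, 3, 4, 5, 9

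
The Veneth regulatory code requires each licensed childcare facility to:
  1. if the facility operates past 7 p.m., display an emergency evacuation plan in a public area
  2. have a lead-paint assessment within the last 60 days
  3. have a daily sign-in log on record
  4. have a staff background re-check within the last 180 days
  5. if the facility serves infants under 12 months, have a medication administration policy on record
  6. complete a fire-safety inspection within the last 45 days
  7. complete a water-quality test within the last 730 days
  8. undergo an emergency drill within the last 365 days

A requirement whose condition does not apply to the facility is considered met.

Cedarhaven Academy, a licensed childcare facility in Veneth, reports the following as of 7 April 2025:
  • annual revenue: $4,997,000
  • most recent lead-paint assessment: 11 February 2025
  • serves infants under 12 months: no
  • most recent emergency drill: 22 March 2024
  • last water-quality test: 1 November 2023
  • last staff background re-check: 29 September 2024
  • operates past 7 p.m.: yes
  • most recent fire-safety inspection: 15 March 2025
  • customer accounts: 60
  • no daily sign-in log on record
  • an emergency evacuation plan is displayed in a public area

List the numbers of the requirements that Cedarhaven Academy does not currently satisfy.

1. condition 'operates past 7 p.m.' holds; emergency evacuation plan present → met
2. lead-paint assessment 55 days ago vs limit 60 → met
3. daily sign-in log absent → not met
4. staff background re-check 190 days ago vs limit 180 → not met
5. condition 'serves infants under 12 months' does not hold → requirement n/a → met
6. fire-safety inspection 23 days ago vs limit 45 → met
7. water-quality test 523 days ago vs limit 730 → met
8. emergency drill 381 days ago vs limit 365 → not met
Not met: 3, 4, 8

3, 4, 8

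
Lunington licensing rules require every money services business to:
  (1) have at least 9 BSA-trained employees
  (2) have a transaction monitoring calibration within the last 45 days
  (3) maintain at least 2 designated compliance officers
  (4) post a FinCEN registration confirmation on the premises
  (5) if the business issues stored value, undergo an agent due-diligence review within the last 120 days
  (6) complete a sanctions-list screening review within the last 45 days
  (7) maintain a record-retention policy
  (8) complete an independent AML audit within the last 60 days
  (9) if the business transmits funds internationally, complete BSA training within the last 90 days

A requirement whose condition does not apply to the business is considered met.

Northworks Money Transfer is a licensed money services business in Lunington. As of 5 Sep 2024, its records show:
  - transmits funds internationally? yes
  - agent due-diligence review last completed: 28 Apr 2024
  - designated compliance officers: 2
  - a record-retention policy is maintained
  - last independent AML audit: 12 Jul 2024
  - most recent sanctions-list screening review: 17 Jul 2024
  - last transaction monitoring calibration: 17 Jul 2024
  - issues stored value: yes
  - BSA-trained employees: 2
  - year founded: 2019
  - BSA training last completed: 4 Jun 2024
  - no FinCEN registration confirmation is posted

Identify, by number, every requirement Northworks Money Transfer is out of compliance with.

1. BSA-trained employees 2 < 9 → not met
2. transaction monitoring calibration 50 days ago vs limit 45 → not met
3. designated compliance officers 2 ≥ 2 → met
4. FinCEN registration confirmation absent → not met
5. condition 'issues stored value' holds; agent due-diligence review 130 days ago vs limit 120 → not met
6. sanctions-list screening review 50 days ago vs limit 45 → not met
7. record-retention policy present → met
8. independent AML audit 55 days ago vs limit 60 → met
9. condition 'transmits funds internationally' holds; BSA training 93 days ago vs limit 90 → not met
Not met: 1, 2, 4, 5, 6, 9

1, 2, 4, 5, 6, 9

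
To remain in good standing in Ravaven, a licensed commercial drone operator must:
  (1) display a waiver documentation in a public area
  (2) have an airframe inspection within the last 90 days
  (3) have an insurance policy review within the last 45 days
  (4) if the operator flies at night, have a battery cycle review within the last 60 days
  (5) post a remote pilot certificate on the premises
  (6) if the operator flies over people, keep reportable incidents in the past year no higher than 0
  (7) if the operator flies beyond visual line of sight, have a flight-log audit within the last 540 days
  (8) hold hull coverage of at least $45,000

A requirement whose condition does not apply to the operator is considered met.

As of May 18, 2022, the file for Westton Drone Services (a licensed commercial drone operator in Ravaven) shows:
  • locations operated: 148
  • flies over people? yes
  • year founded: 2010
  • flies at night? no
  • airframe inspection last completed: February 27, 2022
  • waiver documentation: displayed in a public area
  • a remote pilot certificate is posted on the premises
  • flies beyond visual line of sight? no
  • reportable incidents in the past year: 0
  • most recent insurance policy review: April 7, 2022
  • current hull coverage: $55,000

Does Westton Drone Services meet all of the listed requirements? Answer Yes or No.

Yes

1. waiver documentation present → met
2. airframe inspection 80 days ago vs limit 90 → met
3. insurance policy review 41 days ago vs limit 45 → met
4. condition 'flies at night' does not hold → requirement n/a → met
5. remote pilot certificate present → met
6. condition 'flies over people' holds; reportable incidents in the past year 0 ≤ 0 → met
7. condition 'flies beyond visual line of sight' does not hold → requirement n/a → met
8. hull coverage $55,000 ≥ $45,000 → met
All met.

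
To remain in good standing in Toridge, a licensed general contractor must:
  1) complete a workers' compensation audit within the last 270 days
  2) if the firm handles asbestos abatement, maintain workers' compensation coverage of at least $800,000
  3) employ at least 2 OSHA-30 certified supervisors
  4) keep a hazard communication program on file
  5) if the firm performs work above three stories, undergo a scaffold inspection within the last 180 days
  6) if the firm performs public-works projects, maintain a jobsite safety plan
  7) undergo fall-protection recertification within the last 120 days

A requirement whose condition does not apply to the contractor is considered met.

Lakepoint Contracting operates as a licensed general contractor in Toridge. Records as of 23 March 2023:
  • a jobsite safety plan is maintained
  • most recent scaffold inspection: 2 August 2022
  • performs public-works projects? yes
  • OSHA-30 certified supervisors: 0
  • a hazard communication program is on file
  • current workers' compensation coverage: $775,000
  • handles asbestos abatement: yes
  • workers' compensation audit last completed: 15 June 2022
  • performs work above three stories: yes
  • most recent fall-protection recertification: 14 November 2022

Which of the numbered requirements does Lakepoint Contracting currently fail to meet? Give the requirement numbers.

1. workers' compensation audit 281 days ago vs limit 270 → not met
2. condition 'handles asbestos abatement' holds; workers' compensation coverage $775,000 < $800,000 → not met
3. OSHA-30 certified supervisors 0 < 2 → not met
4. hazard communication program present → met
5. condition 'performs work above three stories' holds; scaffold inspection 233 days ago vs limit 180 → not met
6. condition 'performs public-works projects' holds; jobsite safety plan present → met
7. fall-protection recertification 129 days ago vs limit 120 → not met
Not met: 1, 2, 3, 5, 7

1, 2, 3, 5, 7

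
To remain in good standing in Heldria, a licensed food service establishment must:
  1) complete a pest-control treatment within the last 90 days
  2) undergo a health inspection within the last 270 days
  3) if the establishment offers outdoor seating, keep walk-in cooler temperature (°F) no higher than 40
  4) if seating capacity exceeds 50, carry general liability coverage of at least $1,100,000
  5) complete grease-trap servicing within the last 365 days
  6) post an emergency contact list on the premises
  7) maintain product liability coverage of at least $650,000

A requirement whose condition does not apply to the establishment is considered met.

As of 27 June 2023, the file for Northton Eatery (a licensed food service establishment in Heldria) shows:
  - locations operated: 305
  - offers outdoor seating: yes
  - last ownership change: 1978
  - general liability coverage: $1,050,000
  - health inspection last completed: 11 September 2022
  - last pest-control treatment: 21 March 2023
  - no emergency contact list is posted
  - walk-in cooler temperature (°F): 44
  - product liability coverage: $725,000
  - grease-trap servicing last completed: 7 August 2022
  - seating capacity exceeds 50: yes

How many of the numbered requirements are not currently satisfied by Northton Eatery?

1. pest-control treatment 98 days ago vs limit 90 → not met
2. health inspection 289 days ago vs limit 270 → not met
3. condition 'offers outdoor seating' holds; walk-in cooler temperature (°F) 44 > 40 → not met
4. condition 'seating capacity exceeds 50' holds; general liability coverage $1,050,000 < $1,100,000 → not met
5. grease-trap servicing 324 days ago vs limit 365 → met
6. emergency contact list absent → not met
7. product liability coverage $725,000 ≥ $650,000 → met
Not met: 5 of 7

5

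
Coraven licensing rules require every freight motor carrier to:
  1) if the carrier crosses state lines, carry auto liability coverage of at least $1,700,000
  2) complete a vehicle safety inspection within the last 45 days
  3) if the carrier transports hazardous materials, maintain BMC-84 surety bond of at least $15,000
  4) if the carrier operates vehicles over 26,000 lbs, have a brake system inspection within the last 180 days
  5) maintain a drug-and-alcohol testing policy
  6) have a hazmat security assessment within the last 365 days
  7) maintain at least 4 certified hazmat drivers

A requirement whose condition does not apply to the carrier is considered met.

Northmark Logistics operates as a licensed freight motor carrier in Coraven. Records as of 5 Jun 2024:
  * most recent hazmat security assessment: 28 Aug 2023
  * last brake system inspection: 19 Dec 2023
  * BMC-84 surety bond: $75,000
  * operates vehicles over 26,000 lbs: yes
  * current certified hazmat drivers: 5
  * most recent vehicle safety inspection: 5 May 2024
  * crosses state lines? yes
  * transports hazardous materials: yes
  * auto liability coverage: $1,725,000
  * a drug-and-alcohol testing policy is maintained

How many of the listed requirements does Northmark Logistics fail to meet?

1. condition 'crosses state lines' holds; auto liability coverage $1,725,000 ≥ $1,700,000 → met
2. vehicle safety inspection 31 days ago vs limit 45 → met
3. condition 'transports hazardous materials' holds; BMC-84 surety bond $75,000 ≥ $15,000 → met
4. condition 'operates vehicles over 26,000 lbs' holds; brake system inspection 169 days ago vs limit 180 → met
5. drug-and-alcohol testing policy present → met
6. hazmat security assessment 282 days ago vs limit 365 → met
7. certified hazmat drivers 5 ≥ 4 → met
Not met: 0 of 7

0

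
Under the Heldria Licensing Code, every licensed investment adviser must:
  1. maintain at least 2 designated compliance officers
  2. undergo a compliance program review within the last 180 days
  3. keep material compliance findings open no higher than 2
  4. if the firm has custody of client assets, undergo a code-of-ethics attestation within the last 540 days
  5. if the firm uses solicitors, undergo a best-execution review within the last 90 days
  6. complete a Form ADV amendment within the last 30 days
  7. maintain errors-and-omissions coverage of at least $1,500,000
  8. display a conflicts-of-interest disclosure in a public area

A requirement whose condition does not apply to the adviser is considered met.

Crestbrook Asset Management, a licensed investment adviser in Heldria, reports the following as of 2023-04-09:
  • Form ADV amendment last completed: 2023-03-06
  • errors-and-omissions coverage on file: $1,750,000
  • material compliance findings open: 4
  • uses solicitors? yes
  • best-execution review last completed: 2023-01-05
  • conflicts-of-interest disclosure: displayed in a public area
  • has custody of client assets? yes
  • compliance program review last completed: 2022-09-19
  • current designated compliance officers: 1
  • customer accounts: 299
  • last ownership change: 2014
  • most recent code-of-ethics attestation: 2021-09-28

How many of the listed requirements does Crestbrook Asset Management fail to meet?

1. designated compliance officers 1 < 2 → not met
2. compliance program review 202 days ago vs limit 180 → not met
3. material compliance findings open 4 > 2 → not met
4. condition 'has custody of client assets' holds; code-of-ethics attestation 558 days ago vs limit 540 → not met
5. condition 'uses solicitors' holds; best-execution review 94 days ago vs limit 90 → not met
6. Form ADV amendment 34 days ago vs limit 30 → not met
7. errors-and-omissions coverage $1,750,000 ≥ $1,500,000 → met
8. conflicts-of-interest disclosure present → met
Not met: 6 of 8

6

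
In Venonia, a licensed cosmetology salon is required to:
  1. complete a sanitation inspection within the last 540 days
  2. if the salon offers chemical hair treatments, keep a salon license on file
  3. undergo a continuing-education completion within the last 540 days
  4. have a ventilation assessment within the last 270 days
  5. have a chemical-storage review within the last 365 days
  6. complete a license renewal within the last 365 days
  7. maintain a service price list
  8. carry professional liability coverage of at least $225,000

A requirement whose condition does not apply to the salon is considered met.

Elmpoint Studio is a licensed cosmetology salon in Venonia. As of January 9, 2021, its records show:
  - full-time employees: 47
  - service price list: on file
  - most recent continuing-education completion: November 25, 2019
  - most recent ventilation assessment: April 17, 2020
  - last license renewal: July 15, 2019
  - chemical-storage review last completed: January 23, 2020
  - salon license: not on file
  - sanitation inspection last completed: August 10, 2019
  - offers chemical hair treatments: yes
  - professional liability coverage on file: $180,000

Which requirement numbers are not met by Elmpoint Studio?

2, 6, 8

1. sanitation inspection 518 days ago vs limit 540 → met
2. condition 'offers chemical hair treatments' holds; salon license absent → not met
3. continuing-education completion 411 days ago vs limit 540 → met
4. ventilation assessment 267 days ago vs limit 270 → met
5. chemical-storage review 352 days ago vs limit 365 → met
6. license renewal 544 days ago vs limit 365 → not met
7. service price list present → met
8. professional liability coverage $180,000 < $225,000 → not met
Not met: 2, 6, 8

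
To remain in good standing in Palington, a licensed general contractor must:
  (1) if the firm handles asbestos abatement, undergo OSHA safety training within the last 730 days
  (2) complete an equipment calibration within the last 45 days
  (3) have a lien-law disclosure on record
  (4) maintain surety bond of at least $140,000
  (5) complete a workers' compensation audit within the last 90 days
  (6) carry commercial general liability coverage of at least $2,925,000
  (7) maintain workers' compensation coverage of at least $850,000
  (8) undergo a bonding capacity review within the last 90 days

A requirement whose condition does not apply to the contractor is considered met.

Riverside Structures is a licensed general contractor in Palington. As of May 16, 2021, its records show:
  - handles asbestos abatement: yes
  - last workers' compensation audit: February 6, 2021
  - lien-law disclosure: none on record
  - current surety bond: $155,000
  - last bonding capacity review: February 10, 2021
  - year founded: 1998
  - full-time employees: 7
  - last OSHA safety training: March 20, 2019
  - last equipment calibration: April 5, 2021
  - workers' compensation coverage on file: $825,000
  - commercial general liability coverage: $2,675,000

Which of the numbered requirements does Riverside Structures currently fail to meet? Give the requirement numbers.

1. condition 'handles asbestos abatement' holds; OSHA safety training 788 days ago vs limit 730 → not met
2. equipment calibration 41 days ago vs limit 45 → met
3. lien-law disclosure absent → not met
4. surety bond $155,000 ≥ $140,000 → met
5. workers' compensation audit 99 days ago vs limit 90 → not met
6. commercial general liability coverage $2,675,000 < $2,925,000 → not met
7. workers' compensation coverage $825,000 < $850,000 → not met
8. bonding capacity review 95 days ago vs limit 90 → not met
Not met: 1, 3, 5, 6, 7, 8

1, 3, 5, 6, 7, 8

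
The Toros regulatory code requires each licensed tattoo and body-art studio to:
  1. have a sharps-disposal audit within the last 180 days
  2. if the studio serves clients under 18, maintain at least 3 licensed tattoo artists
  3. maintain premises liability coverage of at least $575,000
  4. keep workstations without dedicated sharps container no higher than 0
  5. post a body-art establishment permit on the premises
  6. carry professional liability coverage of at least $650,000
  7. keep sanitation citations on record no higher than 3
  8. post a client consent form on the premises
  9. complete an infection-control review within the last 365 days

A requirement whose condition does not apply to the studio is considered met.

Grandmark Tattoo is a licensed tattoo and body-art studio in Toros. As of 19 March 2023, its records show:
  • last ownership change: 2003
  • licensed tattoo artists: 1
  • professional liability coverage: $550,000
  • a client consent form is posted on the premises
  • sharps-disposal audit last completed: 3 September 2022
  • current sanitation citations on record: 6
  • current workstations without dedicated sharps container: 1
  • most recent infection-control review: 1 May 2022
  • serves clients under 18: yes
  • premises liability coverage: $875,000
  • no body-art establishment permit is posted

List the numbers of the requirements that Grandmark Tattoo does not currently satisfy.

1, 2, 4, 5, 6, 7

1. sharps-disposal audit 197 days ago vs limit 180 → not met
2. condition 'serves clients under 18' holds; licensed tattoo artists 1 < 3 → not met
3. premises liability coverage $875,000 ≥ $575,000 → met
4. workstations without dedicated sharps container 1 > 0 → not met
5. body-art establishment permit absent → not met
6. professional liability coverage $550,000 < $650,000 → not met
7. sanitation citations on record 6 > 3 → not met
8. client consent form present → met
9. infection-control review 322 days ago vs limit 365 → met
Not met: 1, 2, 4, 5, 6, 7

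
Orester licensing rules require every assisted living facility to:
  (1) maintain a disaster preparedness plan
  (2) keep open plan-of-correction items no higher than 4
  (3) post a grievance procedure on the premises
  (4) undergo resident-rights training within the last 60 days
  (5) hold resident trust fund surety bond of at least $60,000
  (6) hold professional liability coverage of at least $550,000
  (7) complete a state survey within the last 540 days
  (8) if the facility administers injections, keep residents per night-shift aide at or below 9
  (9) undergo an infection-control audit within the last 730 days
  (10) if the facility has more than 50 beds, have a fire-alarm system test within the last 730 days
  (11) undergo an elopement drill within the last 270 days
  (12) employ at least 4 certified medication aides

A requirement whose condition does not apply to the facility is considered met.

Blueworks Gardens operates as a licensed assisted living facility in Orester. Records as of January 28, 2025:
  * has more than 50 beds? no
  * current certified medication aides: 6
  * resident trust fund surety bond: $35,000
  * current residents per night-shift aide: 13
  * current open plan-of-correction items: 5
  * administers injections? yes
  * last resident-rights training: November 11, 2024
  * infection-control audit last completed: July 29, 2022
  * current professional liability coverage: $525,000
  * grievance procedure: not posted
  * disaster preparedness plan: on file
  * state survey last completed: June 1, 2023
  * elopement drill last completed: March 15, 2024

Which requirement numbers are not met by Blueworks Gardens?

1. disaster preparedness plan present → met
2. open plan-of-correction items 5 > 4 → not met
3. grievance procedure absent → not met
4. resident-rights training 78 days ago vs limit 60 → not met
5. resident trust fund surety bond $35,000 < $60,000 → not met
6. professional liability coverage $525,000 < $550,000 → not met
7. state survey 607 days ago vs limit 540 → not met
8. condition 'administers injections' holds; residents per night-shift aide 13 > 9 → not met
9. infection-control audit 914 days ago vs limit 730 → not met
10. condition 'has more than 50 beds' does not hold → requirement n/a → met
11. elopement drill 319 days ago vs limit 270 → not met
12. certified medication aides 6 ≥ 4 → met
Not met: 2, 3, 4, 5, 6, 7, 8, 9, 11

2, 3, 4, 5, 6, 7, 8, 9, 11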